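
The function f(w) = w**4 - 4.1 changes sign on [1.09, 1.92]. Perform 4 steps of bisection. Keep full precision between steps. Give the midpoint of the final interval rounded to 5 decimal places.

1.42719

f(1.090000) = -2.688418, f(1.920000) = 9.489545 (opposite signs)
step 1: m = 1.505000, f(m) = 1.030338 > 0 → root in [1.090000, 1.505000]
step 2: m = 1.297500, f(m) = -1.265807 < 0 → root in [1.297500, 1.505000]
step 3: m = 1.401250, f(m) = -0.244662 < 0 → root in [1.401250, 1.505000]
step 4: m = 1.453125, f(m) = 0.358737 > 0 → root in [1.401250, 1.453125]
Midpoint of [1.401250, 1.453125] = 1.427188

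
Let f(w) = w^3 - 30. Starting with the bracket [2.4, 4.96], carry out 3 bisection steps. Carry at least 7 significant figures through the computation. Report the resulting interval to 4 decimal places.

f(2.400000) = -16.176000, f(4.960000) = 92.023936 (opposite signs)
step 1: m = 3.680000, f(m) = 19.836032 > 0 → root in [2.400000, 3.680000]
step 2: m = 3.040000, f(m) = -1.905536 < 0 → root in [3.040000, 3.680000]
step 3: m = 3.360000, f(m) = 7.933056 > 0 → root in [3.040000, 3.360000]

[3.0400, 3.3600]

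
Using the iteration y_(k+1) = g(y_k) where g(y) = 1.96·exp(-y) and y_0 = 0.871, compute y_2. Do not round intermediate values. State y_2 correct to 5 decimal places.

0.86297

y_1 = g(0.871000) = 0.820324
y_2 = g(0.820324) = 0.862966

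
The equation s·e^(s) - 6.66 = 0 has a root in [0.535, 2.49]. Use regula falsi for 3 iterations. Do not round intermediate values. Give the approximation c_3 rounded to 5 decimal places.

f(0.535000) = -5.746515, f(2.490000) = 23.372578
step 1: c = 0.920810, f(c) = -4.347548 < 0 → new bracket [0.920810, 2.490000]
step 2: c = 1.166917, f(c) = -2.911773 < 0 → new bracket [1.166917, 2.490000]
step 3: c = 1.313488, f(c) = -1.774975 < 0 → new bracket [1.313488, 2.490000]

1.31349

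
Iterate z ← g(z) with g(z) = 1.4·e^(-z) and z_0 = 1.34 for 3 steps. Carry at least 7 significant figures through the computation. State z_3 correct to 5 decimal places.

0.53054

z_1 = g(1.340000) = 0.366584
z_2 = g(0.366584) = 0.970337
z_3 = g(0.970337) = 0.530537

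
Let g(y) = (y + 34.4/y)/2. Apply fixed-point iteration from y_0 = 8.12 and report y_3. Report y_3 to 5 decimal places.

y_1 = g(8.120000) = 6.178227
y_2 = g(6.178227) = 5.873084
y_3 = g(5.873084) = 5.865157

5.86516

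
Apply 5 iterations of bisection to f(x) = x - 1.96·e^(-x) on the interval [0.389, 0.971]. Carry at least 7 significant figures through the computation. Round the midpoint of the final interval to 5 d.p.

0.83459

f(0.389000) = -0.939359, f(0.971000) = 0.228740 (opposite signs)
step 1: m = 0.680000, f(m) = -0.312969 < 0 → root in [0.680000, 0.971000]
step 2: m = 0.825500, f(m) = -0.033011 < 0 → root in [0.825500, 0.971000]
step 3: m = 0.898250, f(m) = 0.099978 > 0 → root in [0.825500, 0.898250]
step 4: m = 0.861875, f(m) = 0.034031 > 0 → root in [0.825500, 0.861875]
step 5: m = 0.843687, f(m) = 0.000649 > 0 → root in [0.825500, 0.843687]
Midpoint of [0.825500, 0.843687] = 0.834594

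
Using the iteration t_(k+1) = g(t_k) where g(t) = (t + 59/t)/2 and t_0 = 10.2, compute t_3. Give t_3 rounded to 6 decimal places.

t_1 = g(10.200000) = 7.992157
t_2 = g(7.992157) = 7.687197
t_3 = g(7.687197) = 7.681148

7.681148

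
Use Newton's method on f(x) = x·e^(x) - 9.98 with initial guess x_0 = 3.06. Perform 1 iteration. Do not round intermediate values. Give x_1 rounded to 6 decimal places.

f'(x) = (x + 1)·e^(x)
x_0 = 3.060000: f = 55.282325, f' = 86.589882 → x_1 = 3.060000 - (55.282325)/(86.589882) = 2.421561

2.421561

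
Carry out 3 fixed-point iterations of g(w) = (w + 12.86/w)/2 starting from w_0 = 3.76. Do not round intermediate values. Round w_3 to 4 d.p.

3.5861

w_1 = g(3.760000) = 3.590106
w_2 = g(3.590106) = 3.586086
w_3 = g(3.586086) = 3.586084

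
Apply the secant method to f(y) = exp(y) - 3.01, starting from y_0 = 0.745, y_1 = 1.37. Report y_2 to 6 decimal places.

f(y_0) = -0.903559, f(y_1) = 0.925351
y_2 = 1.370000 - (0.925351)·(1.370000 - 0.745000)/(0.925351 - (-0.903559)) = 1.053776; f(y_2) = -0.141537

1.053776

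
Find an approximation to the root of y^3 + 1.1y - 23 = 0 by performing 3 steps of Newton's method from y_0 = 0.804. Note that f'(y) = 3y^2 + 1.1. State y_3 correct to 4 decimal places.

3.7942

Newton update: y ← y − f(y)/f'(y).
y_0 = 0.804000: f = -21.595882, f' = 3.039248 → y_1 = 0.804000 - (-21.595882)/(3.039248) = 7.909666
y_1 = 7.909666: f = 480.551635, f' = 188.788454 → y_2 = 7.909666 - (480.551635)/(188.788454) = 5.364216
y_2 = 5.364216: f = 137.254932, f' = 87.424433 → y_3 = 5.364216 - (137.254932)/(87.424433) = 3.794232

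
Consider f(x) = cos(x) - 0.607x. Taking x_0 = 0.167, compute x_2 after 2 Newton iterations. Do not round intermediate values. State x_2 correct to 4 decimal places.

0.9685

Newton update: x ← x − f(x)/f'(x).
f'(x) = -sin(x) - 0.607
x_0 = 0.167000: f = 0.884719, f' = -0.773225 → x_1 = 0.167000 - (0.884719)/(-0.773225) = 1.311194
x_1 = 1.311194: f = -0.539198, f' = -1.573492 → x_2 = 1.311194 - (-0.539198)/(-1.573492) = 0.968518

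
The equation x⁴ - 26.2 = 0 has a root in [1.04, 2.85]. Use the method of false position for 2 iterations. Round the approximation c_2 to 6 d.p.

2.072450

f(1.040000) = -25.030141, f(2.850000) = 39.775006
step 1: c = 1.739089, f(c) = -17.052823 < 0 → new bracket [1.739089, 2.850000]
step 2: c = 2.072450, f(c) = -7.752566 < 0 → new bracket [2.072450, 2.850000]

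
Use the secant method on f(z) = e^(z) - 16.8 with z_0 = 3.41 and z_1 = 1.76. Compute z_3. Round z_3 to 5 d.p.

3.03540

f(z_0) = 13.465244, f(z_1) = -10.987563
z_2 = 1.760000 - (-10.987563)·(1.760000 - 3.410000)/(-10.987563 - (13.465244)) = 2.501407; f(z_2) = -4.600355
z_3 = 2.501407 - (-4.600355)·(2.501407 - 1.760000)/(-4.600355 - (-10.987563)) = 3.035402; f(z_3) = 4.009332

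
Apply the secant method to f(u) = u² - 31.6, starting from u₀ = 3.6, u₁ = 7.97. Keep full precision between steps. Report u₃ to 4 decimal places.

5.5483

f(u_0) = -18.640000, f(u_1) = 31.920900
u_2 = 7.970000 - (31.920900)·(7.970000 - 3.600000)/(31.920900 - (-18.640000)) = 5.211063; f(u_2) = -4.444821
u_3 = 5.211063 - (-4.444821)·(5.211063 - 7.970000)/(-4.444821 - (31.920900)) = 5.548276; f(u_3) = -0.816636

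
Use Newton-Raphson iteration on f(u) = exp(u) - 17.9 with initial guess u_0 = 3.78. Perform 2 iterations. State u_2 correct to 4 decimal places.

2.9266

Newton update: u ← u − f(u)/f'(u).
f'(u) = exp(u)
u_0 = 3.780000: f = 25.916042, f' = 43.816042 → u_1 = 3.780000 - (25.916042)/(43.816042) = 3.188526
u_1 = 3.188526: f = 6.352657, f' = 24.252657 → u_2 = 3.188526 - (6.352657)/(24.252657) = 2.926590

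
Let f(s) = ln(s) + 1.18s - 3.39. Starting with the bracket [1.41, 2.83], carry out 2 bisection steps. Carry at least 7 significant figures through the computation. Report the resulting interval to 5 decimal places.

[2.12000, 2.47500]

f(1.410000) = -1.382610, f(2.830000) = 0.989677 (opposite signs)
step 1: m = 2.120000, f(m) = -0.136984 < 0 → root in [2.120000, 2.830000]
step 2: m = 2.475000, f(m) = 0.436740 > 0 → root in [2.120000, 2.475000]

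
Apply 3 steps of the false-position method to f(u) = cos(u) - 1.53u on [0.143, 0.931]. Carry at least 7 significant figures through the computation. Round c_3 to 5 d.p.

f(0.143000) = 0.771003, f(0.931000) = -0.827398
step 1: c = 0.523099, f(c) = 0.065934 > 0 → new bracket [0.523099, 0.931000]
step 2: c = 0.553205, f(c) = 0.004442 > 0 → new bracket [0.553205, 0.931000]
step 3: c = 0.555222, f(c) = 0.000294 > 0 → new bracket [0.555222, 0.931000]

0.55522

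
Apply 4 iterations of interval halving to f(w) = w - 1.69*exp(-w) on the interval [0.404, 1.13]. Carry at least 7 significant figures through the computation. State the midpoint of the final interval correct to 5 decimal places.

0.78969

f(0.404000) = -0.724319, f(1.130000) = 0.584074 (opposite signs)
step 1: m = 0.767000, f(m) = -0.017843 < 0 → root in [0.767000, 1.130000]
step 2: m = 0.948500, f(m) = 0.293927 > 0 → root in [0.767000, 0.948500]
step 3: m = 0.857750, f(m) = 0.140995 > 0 → root in [0.767000, 0.857750]
step 4: m = 0.812375, f(m) = 0.062348 > 0 → root in [0.767000, 0.812375]
Midpoint of [0.767000, 0.812375] = 0.789687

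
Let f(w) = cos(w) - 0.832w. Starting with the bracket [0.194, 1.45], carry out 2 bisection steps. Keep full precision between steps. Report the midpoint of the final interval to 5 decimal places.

f(0.194000) = 0.819833, f(1.450000) = -1.085897 (opposite signs)
step 1: m = 0.822000, f(m) = -0.003146 < 0 → root in [0.194000, 0.822000]
step 2: m = 0.508000, f(m) = 0.451063 > 0 → root in [0.508000, 0.822000]
Midpoint of [0.508000, 0.822000] = 0.665000

0.66500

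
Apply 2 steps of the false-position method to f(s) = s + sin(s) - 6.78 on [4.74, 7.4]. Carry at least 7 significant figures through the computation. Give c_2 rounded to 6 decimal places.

f(4.740000) = -3.039619, f(7.400000) = 1.518708
step 1: c = 6.513762, f(c) = -0.037699 < 0 → new bracket [6.513762, 7.400000]
step 2: c = 6.535228, f(c) = 0.004611 > 0 → new bracket [6.513762, 6.535228]

6.535228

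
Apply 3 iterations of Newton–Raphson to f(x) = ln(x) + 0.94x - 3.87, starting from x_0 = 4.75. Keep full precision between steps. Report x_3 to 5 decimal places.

2.96189

f'(x) = 1/x + 0.94
x_0 = 4.750000: f = 2.153145, f' = 1.150526 → x_1 = 4.750000 - (2.153145)/(1.150526) = 2.878557
x_1 = 2.878557: f = -0.106868, f' = 1.287396 → x_2 = 2.878557 - (-0.106868)/(1.287396) = 2.961567
x_2 = 2.961567: f = -0.000408, f' = 1.277659 → x_3 = 2.961567 - (-0.000408)/(1.277659) = 2.961887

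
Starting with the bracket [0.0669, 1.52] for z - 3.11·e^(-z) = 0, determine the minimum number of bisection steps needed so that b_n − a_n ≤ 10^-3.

11

Initial width b − a = 1.52 − 0.0669 = 1.453100.
After n steps the width is (b−a)/2^n; need (b−a)/2^n ≤ 10^-3.
So n ≥ log₂(1.453100/10^-3) = log₂(1453.1000) ≈ 10.5049.
Hence n = 11.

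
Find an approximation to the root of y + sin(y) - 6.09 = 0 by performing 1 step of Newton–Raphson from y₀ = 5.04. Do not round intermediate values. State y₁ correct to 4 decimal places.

6.5507

f'(y) = 1 + cos(y)
y_0 = 5.040000: f = -1.996814, f' = 1.321782 → y_1 = 5.040000 - (-1.996814)/(1.321782) = 6.550698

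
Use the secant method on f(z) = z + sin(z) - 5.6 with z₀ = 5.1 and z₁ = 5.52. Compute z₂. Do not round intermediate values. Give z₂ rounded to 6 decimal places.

6.014838

f(z_0) = -1.425815, f(z_1) = -0.771227
z_2 = 5.520000 - (-0.771227)·(5.520000 - 5.100000)/(-0.771227 - (-1.425815)) = 6.014838; f(z_2) = 0.149701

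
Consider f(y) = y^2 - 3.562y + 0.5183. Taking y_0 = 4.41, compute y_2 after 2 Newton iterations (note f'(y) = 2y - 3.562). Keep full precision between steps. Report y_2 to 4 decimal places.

y_0 = 4.410000: f = 4.257980, f' = 5.258000 → y_1 = 4.410000 - (4.257980)/(5.258000) = 3.600190
y_1 = 3.600190: f = 0.655792, f' = 3.638380 → y_2 = 3.600190 - (0.655792)/(3.638380) = 3.419947

3.4199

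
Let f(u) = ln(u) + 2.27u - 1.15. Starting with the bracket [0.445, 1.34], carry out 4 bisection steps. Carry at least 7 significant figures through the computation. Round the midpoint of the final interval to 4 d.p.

0.6967

f(0.445000) = -0.949531, f(1.340000) = 2.184470 (opposite signs)
step 1: m = 0.892500, f(m) = 0.762246 > 0 → root in [0.445000, 0.892500]
step 2: m = 0.668750, f(m) = -0.034282 < 0 → root in [0.668750, 0.892500]
step 3: m = 0.780625, f(m) = 0.374358 > 0 → root in [0.668750, 0.780625]
step 4: m = 0.724688, f(m) = 0.173026 > 0 → root in [0.668750, 0.724688]
Midpoint of [0.668750, 0.724688] = 0.696719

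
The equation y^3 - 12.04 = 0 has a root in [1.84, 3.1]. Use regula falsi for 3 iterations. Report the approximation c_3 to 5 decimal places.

2.28022

False-position update: c = (a·f(b) − b·f(a))/(f(b) − f(a)); replace the endpoint whose sign matches f(c).
f(1.840000) = -5.810496, f(3.100000) = 17.751000
step 1: c = 2.150728, f(c) = -2.091521 < 0 → new bracket [2.150728, 3.100000]
step 2: c = 2.250787, f(c) = -0.637414 < 0 → new bracket [2.250787, 3.100000]
step 3: c = 2.280224, f(c) = -0.184150 < 0 → new bracket [2.280224, 3.100000]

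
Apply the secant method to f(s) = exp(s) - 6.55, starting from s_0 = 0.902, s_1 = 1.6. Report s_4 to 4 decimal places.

f(s_0) = -4.085473, f(s_1) = -1.596968
s_2 = 1.600000 - (-1.596968)·(1.600000 - 0.902000)/(-1.596968 - (-4.085473)) = 2.047933; f(s_2) = 1.201861
s_3 = 2.047933 - (1.201861)·(2.047933 - 1.600000)/(1.201861 - (-1.596968)) = 1.855583; f(s_3) = -0.154571
s_4 = 1.855583 - (-0.154571)·(1.855583 - 2.047933)/(-0.154571 - (1.201861)) = 1.877503; f(s_4) = -0.012842

1.8775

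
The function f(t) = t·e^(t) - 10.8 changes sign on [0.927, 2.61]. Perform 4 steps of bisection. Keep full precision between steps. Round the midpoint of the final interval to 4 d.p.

1.8211

f(0.927000) = -8.457548, f(2.610000) = 24.693523 (opposite signs)
step 1: m = 1.768500, f(m) = -0.432958 < 0 → root in [1.768500, 2.610000]
step 2: m = 2.189250, f(m) = 8.746750 > 0 → root in [1.768500, 2.189250]
step 3: m = 1.978875, f(m) = 3.516368 > 0 → root in [1.768500, 1.978875]
step 4: m = 1.873687, f(m) = 1.401952 > 0 → root in [1.768500, 1.873687]
Midpoint of [1.768500, 1.873687] = 1.821094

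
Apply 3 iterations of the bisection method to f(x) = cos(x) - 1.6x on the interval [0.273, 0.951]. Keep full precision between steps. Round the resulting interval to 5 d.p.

[0.52725, 0.61200]

f(0.273000) = 0.526166, f(0.951000) = -0.940731 (opposite signs)
step 1: m = 0.612000, f(m) = -0.160699 < 0 → root in [0.273000, 0.612000]
step 2: m = 0.442500, f(m) = 0.195684 > 0 → root in [0.442500, 0.612000]
step 3: m = 0.527250, f(m) = 0.020594 > 0 → root in [0.527250, 0.612000]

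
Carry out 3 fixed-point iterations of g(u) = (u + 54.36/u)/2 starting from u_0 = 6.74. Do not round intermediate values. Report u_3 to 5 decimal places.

7.37292

u_1 = g(6.740000) = 7.402641
u_2 = g(7.402641) = 7.372983
u_3 = g(7.372983) = 7.372923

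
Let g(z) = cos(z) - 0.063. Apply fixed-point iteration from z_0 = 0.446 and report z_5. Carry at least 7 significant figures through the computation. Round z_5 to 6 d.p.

0.725637

z_1 = g(0.446000) = 0.839180
z_2 = g(0.839180) = 0.605073
z_3 = g(0.605073) = 0.759460
z_4 = g(0.759460) = 0.662208
z_5 = g(0.662208) = 0.725637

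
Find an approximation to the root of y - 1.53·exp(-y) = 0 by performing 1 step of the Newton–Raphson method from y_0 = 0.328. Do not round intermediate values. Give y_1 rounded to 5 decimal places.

0.69627

Newton update: y ← y − f(y)/f'(y).
f'(y) = 1 + 1.53·exp(-y)
y_0 = 0.328000: f = -0.774155, f' = 2.102155 → y_1 = 0.328000 - (-0.774155)/(2.102155) = 0.696267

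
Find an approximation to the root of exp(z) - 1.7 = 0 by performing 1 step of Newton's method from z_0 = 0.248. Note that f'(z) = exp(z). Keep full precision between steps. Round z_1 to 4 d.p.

z_0 = 0.248000: f = -0.418540, f' = 1.281460 → z_1 = 0.248000 - (-0.418540)/(1.281460) = 0.574612

0.5746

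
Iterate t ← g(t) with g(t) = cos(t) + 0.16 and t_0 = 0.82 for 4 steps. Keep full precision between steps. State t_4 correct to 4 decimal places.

0.8290

t_1 = g(0.820000) = 0.842221
t_2 = g(0.842221) = 0.825807
t_3 = g(0.825807) = 0.837964
t_4 = g(0.837964) = 0.828978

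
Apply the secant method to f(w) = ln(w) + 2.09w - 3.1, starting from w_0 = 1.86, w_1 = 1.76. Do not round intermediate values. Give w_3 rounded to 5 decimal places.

f(w_0) = 1.407976, f(w_1) = 1.143714
w_2 = 1.760000 - (1.143714)·(1.760000 - 1.860000)/(1.143714 - (1.407976)) = 1.327206; f(w_2) = -0.043064
w_3 = 1.327206 - (-0.043064)·(1.327206 - 1.760000)/(-0.043064 - (1.143714)) = 1.342910; f(w_3) = 0.001522

1.34291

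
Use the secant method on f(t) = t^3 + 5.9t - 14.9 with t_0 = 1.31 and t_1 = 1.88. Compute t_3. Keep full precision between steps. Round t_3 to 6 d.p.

1.695458

f(t_0) = -4.922909, f(t_1) = 2.836672
t_2 = 1.880000 - (2.836672)·(1.880000 - 1.310000)/(2.836672 - (-4.922909)) = 1.671625; f(t_2) = -0.366341
t_3 = 1.671625 - (-0.366341)·(1.671625 - 1.880000)/(-0.366341 - (2.836672)) = 1.695458; f(t_3) = -0.023077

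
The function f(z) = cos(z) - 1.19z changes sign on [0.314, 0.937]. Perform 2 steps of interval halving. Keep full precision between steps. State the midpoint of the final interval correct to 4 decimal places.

f(0.314000) = 0.577446, f(0.937000) = -0.522822 (opposite signs)
step 1: m = 0.625500, f(m) = 0.066325 > 0 → root in [0.625500, 0.937000]
step 2: m = 0.781250, f(m) = -0.219654 < 0 → root in [0.625500, 0.781250]
Midpoint of [0.625500, 0.781250] = 0.703375

0.7034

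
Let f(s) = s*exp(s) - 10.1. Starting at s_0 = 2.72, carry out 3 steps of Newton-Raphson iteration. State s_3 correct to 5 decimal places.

f'(s) = (s+1)*exp(s)
s_0 = 2.720000: f = 31.190477, f' = 56.470799 → s_1 = 2.720000 - (31.190477)/(56.470799) = 2.167671
s_1 = 2.167671: f = 8.840905, f' = 27.678812 → s_2 = 2.167671 - (8.840905)/(27.678812) = 1.848260
s_2 = 1.848260: f = 1.634167, f' = 18.082931 → s_3 = 1.848260 - (1.634167)/(18.082931) = 1.757889

1.75789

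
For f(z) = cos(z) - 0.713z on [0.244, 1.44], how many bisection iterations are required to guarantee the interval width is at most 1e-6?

Initial width b − a = 1.44 − 0.244 = 1.196000.
After n steps the width is (b−a)/2^n; need (b−a)/2^n ≤ 1e-6.
So n ≥ log₂(1.196000/1e-6) = log₂(1196000.0000) ≈ 20.1898.
Hence n = 21.

21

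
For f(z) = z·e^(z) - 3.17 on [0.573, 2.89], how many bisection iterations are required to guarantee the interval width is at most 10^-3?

Initial width b − a = 2.89 − 0.573 = 2.317000.
After n steps the width is (b−a)/2^n; need (b−a)/2^n ≤ 10^-3.
So n ≥ log₂(2.317000/10^-3) = log₂(2317.0000) ≈ 11.1780.
Hence n = 12.

12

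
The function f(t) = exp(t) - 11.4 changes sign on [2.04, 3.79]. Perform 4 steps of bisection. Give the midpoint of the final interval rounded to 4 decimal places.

f(2.040000) = -3.709391, f(3.790000) = 32.856400 (opposite signs)
step 1: m = 2.915000, f(m) = 7.048812 > 0 → root in [2.040000, 2.915000]
step 2: m = 2.477500, f(m) = 0.511449 > 0 → root in [2.040000, 2.477500]
step 3: m = 2.258750, f(m) = -1.828882 < 0 → root in [2.258750, 2.477500]
step 4: m = 2.368125, f(m) = -0.722647 < 0 → root in [2.368125, 2.477500]
Midpoint of [2.368125, 2.477500] = 2.422813

2.4228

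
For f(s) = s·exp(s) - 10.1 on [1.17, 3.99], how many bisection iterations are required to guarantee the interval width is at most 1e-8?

Initial width b − a = 3.99 − 1.17 = 2.820000.
After n steps the width is (b−a)/2^n; need (b−a)/2^n ≤ 1e-8.
So n ≥ log₂(2.820000/1e-8) = log₂(282000000.0000) ≈ 28.0711.
Hence n = 29.

29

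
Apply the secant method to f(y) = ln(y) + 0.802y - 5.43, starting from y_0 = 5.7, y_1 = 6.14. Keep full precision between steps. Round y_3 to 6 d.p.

f(y_0) = 0.881866, f(y_1) = 1.309105
y_2 = 6.140000 - (1.309105)·(6.140000 - 5.700000)/(1.309105 - (0.881866)) = 4.791793; f(y_2) = -0.020077
y_3 = 4.791793 - (-0.020077)·(4.791793 - 6.140000)/(-0.020077 - (1.309105)) = 4.812158; f(y_3) = 0.000496

4.812158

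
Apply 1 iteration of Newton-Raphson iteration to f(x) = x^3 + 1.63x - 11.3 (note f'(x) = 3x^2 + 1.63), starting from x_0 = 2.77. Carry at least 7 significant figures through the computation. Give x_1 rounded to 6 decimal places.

2.182990

x_0 = 2.770000: f = 14.469033, f' = 24.648700 → x_1 = 2.770000 - (14.469033)/(24.648700) = 2.182990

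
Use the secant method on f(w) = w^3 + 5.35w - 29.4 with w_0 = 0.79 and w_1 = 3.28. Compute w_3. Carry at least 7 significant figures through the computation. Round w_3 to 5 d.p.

2.41720

f(w_0) = -24.680461, f(w_1) = 23.435552
w_2 = 3.280000 - (23.435552)·(3.280000 - 0.790000)/(23.435552 - (-24.680461)) = 2.067212; f(w_2) = -9.506464
w_3 = 2.067212 - (-9.506464)·(2.067212 - 3.280000)/(-9.506464 - (23.435552)) = 2.417200; f(w_3) = -2.344619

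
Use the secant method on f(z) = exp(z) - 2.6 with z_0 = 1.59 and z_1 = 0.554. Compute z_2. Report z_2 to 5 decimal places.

0.83557

f(z_0) = 2.303749, f(z_1) = -0.859800
z_2 = 0.554000 - (-0.859800)·(0.554000 - 1.590000)/(-0.859800 - (2.303749)) = 0.835568; f(z_2) = -0.293877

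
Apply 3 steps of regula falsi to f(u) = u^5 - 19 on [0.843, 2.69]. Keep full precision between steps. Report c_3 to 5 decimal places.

f(0.843000) = -18.574266, f(2.690000) = 121.851475
step 1: c = 1.087305, f(c) = -17.480305 < 0 → new bracket [1.087305, 2.690000]
step 2: c = 1.288376, f(c) = -15.450126 < 0 → new bracket [1.288376, 2.690000]
step 3: c = 1.446096, f(c) = -12.676084 < 0 → new bracket [1.446096, 2.690000]

1.44610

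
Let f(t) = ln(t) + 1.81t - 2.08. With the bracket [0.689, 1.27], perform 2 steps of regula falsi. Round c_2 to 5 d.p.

f(0.689000) = -1.205424, f(1.270000) = 0.457717
step 1: c = 1.110102, f(c) = 0.033736 > 0 → new bracket [0.689000, 1.110102]
step 2: c = 1.098637, f(c) = 0.002604 > 0 → new bracket [0.689000, 1.098637]

1.09864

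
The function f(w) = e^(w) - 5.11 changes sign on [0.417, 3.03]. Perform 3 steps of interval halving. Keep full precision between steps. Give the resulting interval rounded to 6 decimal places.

[1.396875, 1.723500]

f(0.417000) = -3.592597, f(3.030000) = 15.587233 (opposite signs)
step 1: m = 1.723500, f(m) = 0.494109 > 0 → root in [0.417000, 1.723500]
step 2: m = 1.070250, f(m) = -2.193892 < 0 → root in [1.070250, 1.723500]
step 3: m = 1.396875, f(m) = -1.067453 < 0 → root in [1.396875, 1.723500]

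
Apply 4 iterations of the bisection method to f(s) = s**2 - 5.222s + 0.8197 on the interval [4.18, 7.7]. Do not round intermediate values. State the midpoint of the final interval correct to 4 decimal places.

5.1700

f(4.180000) = -3.535860, f(7.700000) = 19.900300 (opposite signs)
step 1: m = 5.940000, f(m) = 5.084620 > 0 → root in [4.180000, 5.940000]
step 2: m = 5.060000, f(m) = -0.000020 < 0 → root in [5.060000, 5.940000]
step 3: m = 5.500000, f(m) = 2.348700 > 0 → root in [5.060000, 5.500000]
step 4: m = 5.280000, f(m) = 1.125940 > 0 → root in [5.060000, 5.280000]
Midpoint of [5.060000, 5.280000] = 5.170000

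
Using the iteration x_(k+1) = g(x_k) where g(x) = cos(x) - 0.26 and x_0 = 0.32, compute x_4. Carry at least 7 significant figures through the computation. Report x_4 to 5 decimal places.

0.55856

x_1 = g(0.320000) = 0.689235
x_2 = g(0.689235) = 0.511732
x_3 = g(0.511732) = 0.611897
x_4 = g(0.611897) = 0.558560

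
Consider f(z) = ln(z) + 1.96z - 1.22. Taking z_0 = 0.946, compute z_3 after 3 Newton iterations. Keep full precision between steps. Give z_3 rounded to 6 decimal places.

0.761477

f'(z) = 1/z + 1.96
z_0 = 0.946000: f = 0.578647, f' = 3.017082 → z_1 = 0.946000 - (0.578647)/(3.017082) = 0.754210
z_1 = 0.754210: f = -0.023834, f' = 3.285891 → z_2 = 0.754210 - (-0.023834)/(3.285891) = 0.761463
z_2 = 0.761463: f = -0.000046, f' = 3.273261 → z_3 = 0.761463 - (-0.000046)/(3.273261) = 0.761477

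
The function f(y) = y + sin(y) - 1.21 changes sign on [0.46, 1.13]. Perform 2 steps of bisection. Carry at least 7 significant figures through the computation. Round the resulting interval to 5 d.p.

f(0.460000) = -0.306052, f(1.130000) = 0.824412 (opposite signs)
step 1: m = 0.795000, f(m) = 0.298864 > 0 → root in [0.460000, 0.795000]
step 2: m = 0.627500, f(m) = 0.004623 > 0 → root in [0.460000, 0.627500]

[0.46000, 0.62750]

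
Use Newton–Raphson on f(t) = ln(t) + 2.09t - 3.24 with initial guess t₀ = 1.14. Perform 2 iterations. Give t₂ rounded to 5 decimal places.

f'(t) = 1/t + 2.09
t_0 = 1.140000: f = -0.726372, f' = 2.967193 → t_1 = 1.140000 - (-0.726372)/(2.967193) = 1.384801
t_1 = 1.384801: f = -0.020210, f' = 2.812125 → t_2 = 1.384801 - (-0.020210)/(2.812125) = 1.391988

1.39199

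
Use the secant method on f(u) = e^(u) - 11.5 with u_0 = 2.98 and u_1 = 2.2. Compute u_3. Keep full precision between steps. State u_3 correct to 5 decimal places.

2.45016

f(u_0) = 8.187817, f(u_1) = -2.474987
u_2 = 2.200000 - (-2.474987)·(2.200000 - 2.980000)/(-2.474987 - (8.187817)) = 2.381049; f(u_2) = -0.683757
u_3 = 2.381049 - (-0.683757)·(2.381049 - 2.200000)/(-0.683757 - (-2.474987)) = 2.450160; f(u_3) = 0.090200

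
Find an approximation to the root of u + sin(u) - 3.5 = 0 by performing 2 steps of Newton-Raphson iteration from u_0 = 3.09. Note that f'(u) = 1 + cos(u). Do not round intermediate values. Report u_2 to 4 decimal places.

u_0 = 3.090000: f = -0.358430, f' = 0.001331 → u_1 = 3.090000 - (-0.358430)/(0.001331) = 272.463726
u_1 = 272.463726: f = 269.718188, f' = 0.343657 → u_2 = 272.463726 - (269.718188)/(0.343657) = -512.383077

-512.3831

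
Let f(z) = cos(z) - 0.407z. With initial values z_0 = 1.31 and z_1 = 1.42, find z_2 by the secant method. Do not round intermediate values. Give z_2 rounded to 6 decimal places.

f(z_0) = -0.275320, f(z_1) = -0.427715
z_2 = 1.420000 - (-0.427715)·(1.420000 - 1.310000)/(-0.427715 - (-0.275320)) = 1.111271; f(z_2) = -0.008765

1.111271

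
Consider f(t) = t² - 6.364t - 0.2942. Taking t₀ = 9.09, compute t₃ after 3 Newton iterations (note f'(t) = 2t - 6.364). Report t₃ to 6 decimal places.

6.410252

t_0 = 9.090000: f = 24.485140, f' = 11.816000 → t_1 = 9.090000 - (24.485140)/(11.816000) = 7.017798
t_1 = 7.017798: f = 4.294022, f' = 7.671596 → t_2 = 7.017798 - (4.294022)/(7.671596) = 6.458068
t_2 = 6.458068: f = 0.313298, f' = 6.552136 → t_3 = 6.458068 - (0.313298)/(6.552136) = 6.410252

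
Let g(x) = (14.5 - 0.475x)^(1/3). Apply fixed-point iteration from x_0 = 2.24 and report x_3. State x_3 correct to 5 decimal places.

2.37359

x_1 = g(2.240000) = 2.377333
x_2 = g(2.377333) = 2.373479
x_3 = g(2.373479) = 2.373588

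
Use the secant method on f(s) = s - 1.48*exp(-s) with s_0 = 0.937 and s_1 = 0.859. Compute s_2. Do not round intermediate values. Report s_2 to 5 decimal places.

0.71422

Secant update: s_(k+1) = s_k − f(s_k)·(s_k − s_(k-1))/(f(s_k) − f(s_(k-1))).
f(s_0) = 0.357134, f(s_1) = 0.232094
s_2 = 0.859000 - (0.232094)·(0.859000 - 0.937000)/(0.232094 - (0.357134)) = 0.714220; f(s_2) = -0.010349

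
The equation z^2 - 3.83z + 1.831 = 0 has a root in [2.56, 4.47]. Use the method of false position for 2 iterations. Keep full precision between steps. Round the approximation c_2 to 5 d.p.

3.18239

f(2.560000) = -1.420200, f(4.470000) = 4.691800
step 1: c = 3.003813, f(c) = -0.650712 < 0 → new bracket [3.003813, 4.470000]
step 2: c = 3.182393, f(c) = -0.229941 < 0 → new bracket [3.182393, 4.470000]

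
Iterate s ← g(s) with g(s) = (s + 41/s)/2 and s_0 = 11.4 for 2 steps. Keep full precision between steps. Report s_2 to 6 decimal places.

s_1 = g(11.400000) = 7.498246
s_2 = g(7.498246) = 6.483096

6.483096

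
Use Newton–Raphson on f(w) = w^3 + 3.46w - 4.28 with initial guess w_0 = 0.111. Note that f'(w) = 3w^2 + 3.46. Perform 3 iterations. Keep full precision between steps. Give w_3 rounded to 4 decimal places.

w_0 = 0.111000: f = -3.894572, f' = 3.496963 → w_1 = 0.111000 - (-3.894572)/(3.496963) = 1.224701
w_1 = 1.224701: f = 1.794388, f' = 7.959680 → w_2 = 1.224701 - (1.794388)/(7.959680) = 0.999267
w_2 = 0.999267: f = 0.175264, f' = 6.455601 → w_3 = 0.999267 - (0.175264)/(6.455601) = 0.972117

0.9721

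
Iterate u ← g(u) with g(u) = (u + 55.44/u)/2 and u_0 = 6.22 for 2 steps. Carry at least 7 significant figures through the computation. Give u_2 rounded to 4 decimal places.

u_1 = g(6.220000) = 7.566592
u_2 = g(7.566592) = 7.446768

7.4468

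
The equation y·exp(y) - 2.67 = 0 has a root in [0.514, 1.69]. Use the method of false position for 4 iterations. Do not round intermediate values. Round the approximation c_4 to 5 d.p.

False-position update: c = (a·f(b) − b·f(a))/(f(b) − f(a)); replace the endpoint whose sign matches f(c).
f(0.514000) = -1.810610, f(1.690000) = 6.488922
step 1: c = 0.770554, f(c) = -1.004862 < 0 → new bracket [0.770554, 1.690000]
step 2: c = 0.893845, f(c) = -0.484987 < 0 → new bracket [0.893845, 1.690000]
step 3: c = 0.949212, f(c) = -0.217547 < 0 → new bracket [0.949212, 1.690000]
step 4: c = 0.973242, f(c) = -0.094305 < 0 → new bracket [0.973242, 1.690000]

0.97324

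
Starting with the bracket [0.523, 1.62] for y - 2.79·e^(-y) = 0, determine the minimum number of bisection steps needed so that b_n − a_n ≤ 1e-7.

24

Initial width b − a = 1.62 − 0.523 = 1.097000.
After n steps the width is (b−a)/2^n; need (b−a)/2^n ≤ 1e-7.
So n ≥ log₂(1.097000/1e-7) = log₂(10970000.0000) ≈ 23.3871.
Hence n = 24.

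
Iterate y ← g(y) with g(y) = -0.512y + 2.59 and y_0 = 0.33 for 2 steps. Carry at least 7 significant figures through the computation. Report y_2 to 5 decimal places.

1.35043

y_1 = g(0.330000) = 2.421040
y_2 = g(2.421040) = 1.350428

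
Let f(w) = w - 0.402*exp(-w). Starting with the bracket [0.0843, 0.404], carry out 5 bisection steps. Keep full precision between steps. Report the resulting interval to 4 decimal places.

f(0.084300) = -0.285200, f(0.404000) = 0.135607 (opposite signs)
step 1: m = 0.244150, f(m) = -0.070765 < 0 → root in [0.244150, 0.404000]
step 2: m = 0.324075, f(m) = 0.033350 > 0 → root in [0.244150, 0.324075]
step 3: m = 0.284112, f(m) = -0.018466 < 0 → root in [0.284112, 0.324075]
step 4: m = 0.304094, f(m) = 0.007501 > 0 → root in [0.284112, 0.304094]
step 5: m = 0.294103, f(m) = -0.005467 < 0 → root in [0.294103, 0.304094]

[0.2941, 0.3041]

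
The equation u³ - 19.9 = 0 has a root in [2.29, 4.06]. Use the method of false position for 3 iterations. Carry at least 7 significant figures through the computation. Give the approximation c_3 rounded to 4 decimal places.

2.6867

f(2.290000) = -7.891011, f(4.060000) = 47.023416
step 1: c = 2.544343, f(c) = -3.428738 < 0 → new bracket [2.544343, 4.060000]
step 2: c = 2.647347, f(c) = -1.346208 < 0 → new bracket [2.647347, 4.060000]
step 3: c = 2.686664, f(c) = -0.507228 < 0 → new bracket [2.686664, 4.060000]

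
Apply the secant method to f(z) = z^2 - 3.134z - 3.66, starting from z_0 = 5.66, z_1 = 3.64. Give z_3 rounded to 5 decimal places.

4.04942

Secant update: z_(k+1) = z_k − f(z_k)·(z_k − z_(k-1))/(f(z_k) − f(z_(k-1))).
f(z_0) = 10.637160, f(z_1) = -1.818160
z_2 = 3.640000 - (-1.818160)·(3.640000 - 5.660000)/(-1.818160 - (10.637160)) = 3.934869; f(z_2) = -0.508687
z_3 = 3.934869 - (-0.508687)·(3.934869 - 3.640000)/(-0.508687 - (-1.818160)) = 4.049415; f(z_3) = 0.046897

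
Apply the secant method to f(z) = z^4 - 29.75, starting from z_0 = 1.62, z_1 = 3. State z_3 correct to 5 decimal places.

2.22964

Secant update: z_(k+1) = z_k − f(z_k)·(z_k − z_(k-1))/(f(z_k) − f(z_(k-1))).
f(z_0) = -22.862525, f(z_1) = 51.250000
z_2 = 3.000000 - (51.250000)·(3.000000 - 1.620000)/(51.250000 - (-22.862525)) = 2.045708; f(z_2) = -12.236439
z_3 = 2.045708 - (-12.236439)·(2.045708 - 3.000000)/(-12.236439 - (51.250000)) = 2.229639; f(z_3) = -5.036272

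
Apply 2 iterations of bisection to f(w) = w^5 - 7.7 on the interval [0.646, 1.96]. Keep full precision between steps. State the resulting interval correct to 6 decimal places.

[1.303000, 1.631500]

f(0.646000) = -7.587497, f(1.960000) = 21.225465 (opposite signs)
step 1: m = 1.303000, f(m) = -3.944030 < 0 → root in [1.303000, 1.960000]
step 2: m = 1.631500, f(m) = 3.859403 > 0 → root in [1.303000, 1.631500]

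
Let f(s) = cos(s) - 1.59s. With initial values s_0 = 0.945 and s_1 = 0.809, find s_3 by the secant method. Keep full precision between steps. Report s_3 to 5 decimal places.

f(s_0) = -0.916807, f(s_1) = -0.596088
s_2 = 0.809000 - (-0.596088)·(0.809000 - 0.945000)/(-0.596088 - (-0.916807)) = 0.556231; f(s_2) = -0.035156
s_3 = 0.556231 - (-0.035156)·(0.556231 - 0.809000)/(-0.035156 - (-0.596088)) = 0.540389; f(s_3) = -0.001709

0.54039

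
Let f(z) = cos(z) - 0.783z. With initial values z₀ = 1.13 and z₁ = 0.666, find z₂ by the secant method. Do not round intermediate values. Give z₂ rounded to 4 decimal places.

f(z_0) = -0.458130, f(z_1) = 0.264821
z_2 = 0.666000 - (0.264821)·(0.666000 - 1.130000)/(0.264821 - (-0.458130)) = 0.835966; f(z_2) = 0.015900

0.8360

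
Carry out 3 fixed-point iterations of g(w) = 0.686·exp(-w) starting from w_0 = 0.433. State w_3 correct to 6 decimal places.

w_1 = g(0.433000) = 0.444912
w_2 = g(0.444912) = 0.439644
w_3 = g(0.439644) = 0.441966

0.441966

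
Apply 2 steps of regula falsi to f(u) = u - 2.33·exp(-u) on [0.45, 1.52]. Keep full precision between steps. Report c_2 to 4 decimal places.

0.9324

False-position update: c = (a·f(b) − b·f(a))/(f(b) − f(a)); replace the endpoint whose sign matches f(c).
f(0.450000) = -1.035674, f(1.520000) = 1.010401
step 1: c = 0.991608, f(c) = 0.127226 > 0 → new bracket [0.450000, 0.991608]
step 2: c = 0.932354, f(c) = 0.015206 > 0 → new bracket [0.450000, 0.932354]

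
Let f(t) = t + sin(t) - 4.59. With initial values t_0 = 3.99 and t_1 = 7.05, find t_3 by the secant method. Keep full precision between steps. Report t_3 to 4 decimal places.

f(t_0) = -1.350228, f(t_1) = 3.153845
t_2 = 7.050000 - (3.153845)·(7.050000 - 3.990000)/(3.153845 - (-1.350228)) = 4.907325; f(t_2) = -0.663735
t_3 = 4.907325 - (-0.663735)·(4.907325 - 7.050000)/(-0.663735 - (3.153845)) = 5.279856; f(t_3) = -0.153409

5.2799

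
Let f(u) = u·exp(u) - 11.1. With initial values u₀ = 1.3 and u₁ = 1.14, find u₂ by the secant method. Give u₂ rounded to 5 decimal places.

Secant update: u_(k+1) = u_k − f(u_k)·(u_k − u_(k-1))/(f(u_k) − f(u_(k-1))).
f(u_0) = -6.329914, f(u_1) = -7.535484
u_2 = 1.140000 - (-7.535484)·(1.140000 - 1.300000)/(-7.535484 - (-6.329914)) = 2.140089; f(u_2) = 7.091181

2.14009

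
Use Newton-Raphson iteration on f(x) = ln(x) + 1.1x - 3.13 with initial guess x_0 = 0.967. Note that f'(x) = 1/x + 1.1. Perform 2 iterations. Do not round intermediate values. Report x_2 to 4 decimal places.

x_0 = 0.967000: f = -2.099857, f' = 2.134126 → x_1 = 0.967000 - (-2.099857)/(2.134126) = 1.950942
x_1 = 1.950942: f = -0.315651, f' = 1.612573 → x_2 = 1.950942 - (-0.315651)/(1.612573) = 2.146686

2.1467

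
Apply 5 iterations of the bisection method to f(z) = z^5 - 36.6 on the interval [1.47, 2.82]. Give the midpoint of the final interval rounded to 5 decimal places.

2.03953

f(1.470000) = -29.735851, f(2.820000) = 141.738677 (opposite signs)
step 1: m = 2.145000, f(m) = 8.808430 > 0 → root in [1.470000, 2.145000]
step 2: m = 1.807500, f(m) = -17.307366 < 0 → root in [1.807500, 2.145000]
step 3: m = 1.976250, f(m) = -6.455408 < 0 → root in [1.976250, 2.145000]
step 4: m = 2.060625, f(m) = 0.553080 > 0 → root in [1.976250, 2.060625]
step 5: m = 2.018438, f(m) = -3.097553 < 0 → root in [2.018438, 2.060625]
Midpoint of [2.018438, 2.060625] = 2.039531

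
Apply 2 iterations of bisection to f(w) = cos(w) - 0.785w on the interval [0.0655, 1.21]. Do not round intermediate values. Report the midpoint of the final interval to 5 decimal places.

f(0.065500) = 0.946438, f(1.210000) = -0.596831 (opposite signs)
step 1: m = 0.637750, f(m) = 0.302804 > 0 → root in [0.637750, 1.210000]
step 2: m = 0.923875, f(m) = -0.122509 < 0 → root in [0.637750, 0.923875]
Midpoint of [0.637750, 0.923875] = 0.780813

0.78081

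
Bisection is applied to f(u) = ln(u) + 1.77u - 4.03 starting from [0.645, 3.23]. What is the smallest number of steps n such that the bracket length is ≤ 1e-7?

Initial width b − a = 3.23 − 0.645 = 2.585000.
After n steps the width is (b−a)/2^n; need (b−a)/2^n ≤ 1e-7.
So n ≥ log₂(2.585000/1e-7) = log₂(25850000.0000) ≈ 24.6237.
Hence n = 25.

25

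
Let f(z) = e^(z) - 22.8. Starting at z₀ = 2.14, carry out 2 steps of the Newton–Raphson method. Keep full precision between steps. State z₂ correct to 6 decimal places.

f'(z) = e^(z)
z_0 = 2.140000: f = -14.300562, f' = 8.499438 → z_1 = 2.140000 - (-14.300562)/(8.499438) = 3.822530
z_1 = 3.822530: f = 22.919752, f' = 45.719752 → z_2 = 3.822530 - (22.919752)/(45.719752) = 3.321221

3.321221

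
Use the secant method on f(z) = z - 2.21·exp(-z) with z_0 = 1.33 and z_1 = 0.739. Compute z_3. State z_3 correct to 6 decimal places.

0.899831

Secant update: z_(k+1) = z_k − f(z_k)·(z_k − z_(k-1))/(f(z_k) − f(z_(k-1))).
f(z_0) = 0.745505, f(z_1) = -0.316477
z_2 = 0.739000 - (-0.316477)·(0.739000 - 1.330000)/(-0.316477 - (0.745505)) = 0.915121; f(z_2) = 0.030087
z_3 = 0.915121 - (0.030087)·(0.915121 - 0.739000)/(0.030087 - (-0.316477)) = 0.899831; f(z_3) = 0.001161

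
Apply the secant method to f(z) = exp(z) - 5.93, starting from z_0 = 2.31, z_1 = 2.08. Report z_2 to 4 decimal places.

f(z_0) = 4.144425, f(z_1) = 2.074469
z_2 = 2.080000 - (2.074469)·(2.080000 - 2.310000)/(2.074469 - (4.144425)) = 1.849499; f(z_2) = 0.426631

1.8495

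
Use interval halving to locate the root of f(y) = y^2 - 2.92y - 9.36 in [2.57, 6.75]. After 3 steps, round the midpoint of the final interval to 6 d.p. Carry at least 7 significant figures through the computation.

f(2.570000) = -10.259500, f(6.750000) = 16.492500 (opposite signs)
step 1: m = 4.660000, f(m) = -1.251600 < 0 → root in [4.660000, 6.750000]
step 2: m = 5.705000, f(m) = 6.528425 > 0 → root in [4.660000, 5.705000]
step 3: m = 5.182500, f(m) = 2.365406 > 0 → root in [4.660000, 5.182500]
Midpoint of [4.660000, 5.182500] = 4.921250

4.921250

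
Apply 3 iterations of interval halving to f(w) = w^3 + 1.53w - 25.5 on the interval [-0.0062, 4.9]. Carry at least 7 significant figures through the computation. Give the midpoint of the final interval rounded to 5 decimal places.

2.75354

f(-0.006200) = -25.509486, f(4.900000) = 99.646000 (opposite signs)
step 1: m = 2.446900, f(m) = -7.105871 < 0 → root in [2.446900, 4.900000]
step 2: m = 3.673450, f(m) = 29.690776 > 0 → root in [2.446900, 3.673450]
step 3: m = 3.060175, f(m) = 7.839600 > 0 → root in [2.446900, 3.060175]
Midpoint of [2.446900, 3.060175] = 2.753538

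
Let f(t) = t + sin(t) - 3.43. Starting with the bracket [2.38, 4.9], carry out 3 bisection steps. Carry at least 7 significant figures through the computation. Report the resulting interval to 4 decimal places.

f(2.380000) = -0.359925, f(4.900000) = 0.487547 (opposite signs)
step 1: m = 3.640000, f(m) = -0.268027 < 0 → root in [3.640000, 4.900000]
step 2: m = 4.270000, f(m) = -0.063732 < 0 → root in [4.270000, 4.900000]
step 3: m = 4.585000, f(m) = 0.163103 > 0 → root in [4.270000, 4.585000]

[4.2700, 4.5850]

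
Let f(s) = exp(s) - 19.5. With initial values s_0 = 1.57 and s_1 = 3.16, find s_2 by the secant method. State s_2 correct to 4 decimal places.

Secant update: s_(k+1) = s_k − f(s_k)·(s_k − s_(k-1))/(f(s_k) − f(s_(k-1))).
f(s_0) = -14.693352, f(s_1) = 4.070596
s_2 = 3.160000 - (4.070596)·(3.160000 - 1.570000)/(4.070596 - (-14.693352)) = 2.815070; f(s_2) = -2.805655

2.8151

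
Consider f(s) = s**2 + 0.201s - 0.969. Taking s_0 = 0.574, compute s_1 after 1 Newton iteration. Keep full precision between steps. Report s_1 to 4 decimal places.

0.9625

Newton update: s ← s − f(s)/f'(s).
f'(s) = 2s + 0.201
s_0 = 0.574000: f = -0.524150, f' = 1.349000 → s_1 = 0.574000 - (-0.524150)/(1.349000) = 0.962547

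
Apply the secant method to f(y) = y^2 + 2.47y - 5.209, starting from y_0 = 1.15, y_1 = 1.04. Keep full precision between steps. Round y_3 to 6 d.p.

1.359093

f(y_0) = -1.046000, f(y_1) = -1.558600
y_2 = 1.040000 - (-1.558600)·(1.040000 - 1.150000)/(-1.558600 - (-1.046000)) = 1.374464; f(y_2) = 0.075075
y_3 = 1.374464 - (0.075075)·(1.374464 - 1.040000)/(0.075075 - (-1.558600)) = 1.359093; f(y_3) = -0.004905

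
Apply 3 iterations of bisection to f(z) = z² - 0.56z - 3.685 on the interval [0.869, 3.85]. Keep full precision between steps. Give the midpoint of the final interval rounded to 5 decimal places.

2.17319

f(0.869000) = -3.416479, f(3.850000) = 8.981500 (opposite signs)
step 1: m = 2.359500, f(m) = 0.560920 > 0 → root in [0.869000, 2.359500]
step 2: m = 1.614250, f(m) = -1.983177 < 0 → root in [1.614250, 2.359500]
step 3: m = 1.986875, f(m) = -0.849978 < 0 → root in [1.986875, 2.359500]
Midpoint of [1.986875, 2.359500] = 2.173188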